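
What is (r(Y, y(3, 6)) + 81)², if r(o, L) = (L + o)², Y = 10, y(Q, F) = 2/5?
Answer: 22363441/625 ≈ 35782.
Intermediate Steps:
y(Q, F) = ⅖ (y(Q, F) = 2*(⅕) = ⅖)
(r(Y, y(3, 6)) + 81)² = ((⅖ + 10)² + 81)² = ((52/5)² + 81)² = (2704/25 + 81)² = (4729/25)² = 22363441/625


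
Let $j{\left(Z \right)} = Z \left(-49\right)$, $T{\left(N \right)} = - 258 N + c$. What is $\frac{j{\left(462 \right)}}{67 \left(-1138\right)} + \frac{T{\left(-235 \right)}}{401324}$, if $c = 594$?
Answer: $\frac{1719157227}{3824918713} \approx 0.44946$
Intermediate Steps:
$T{\left(N \right)} = 594 - 258 N$ ($T{\left(N \right)} = - 258 N + 594 = 594 - 258 N$)
$j{\left(Z \right)} = - 49 Z$
$\frac{j{\left(462 \right)}}{67 \left(-1138\right)} + \frac{T{\left(-235 \right)}}{401324} = \frac{\left(-49\right) 462}{67 \left(-1138\right)} + \frac{594 - -60630}{401324} = - \frac{22638}{-76246} + \left(594 + 60630\right) \frac{1}{401324} = \left(-22638\right) \left(- \frac{1}{76246}\right) + 61224 \cdot \frac{1}{401324} = \frac{11319}{38123} + \frac{15306}{100331} = \frac{1719157227}{3824918713}$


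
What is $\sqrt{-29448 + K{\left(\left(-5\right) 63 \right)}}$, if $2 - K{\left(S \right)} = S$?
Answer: $i \sqrt{29131} \approx 170.68 i$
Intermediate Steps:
$K{\left(S \right)} = 2 - S$
$\sqrt{-29448 + K{\left(\left(-5\right) 63 \right)}} = \sqrt{-29448 - \left(-2 - 315\right)} = \sqrt{-29448 + \left(2 - -315\right)} = \sqrt{-29448 + \left(2 + 315\right)} = \sqrt{-29448 + 317} = \sqrt{-29131} = i \sqrt{29131}$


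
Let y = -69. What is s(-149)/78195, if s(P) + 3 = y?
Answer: -24/26065 ≈ -0.00092078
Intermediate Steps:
s(P) = -72 (s(P) = -3 - 69 = -72)
s(-149)/78195 = -72/78195 = -72*1/78195 = -24/26065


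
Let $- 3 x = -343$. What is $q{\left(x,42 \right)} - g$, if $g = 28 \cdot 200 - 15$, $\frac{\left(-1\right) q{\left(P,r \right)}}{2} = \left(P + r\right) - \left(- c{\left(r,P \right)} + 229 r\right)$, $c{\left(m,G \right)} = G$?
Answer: $\frac{39329}{3} \approx 13110.0$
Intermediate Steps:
$x = \frac{343}{3}$ ($x = \left(- \frac{1}{3}\right) \left(-343\right) = \frac{343}{3} \approx 114.33$)
$q{\left(P,r \right)} = - 4 P + 456 r$ ($q{\left(P,r \right)} = - 2 \left(\left(P + r\right) + \left(- 229 r + P\right)\right) = - 2 \left(\left(P + r\right) + \left(P - 229 r\right)\right) = - 2 \left(- 228 r + 2 P\right) = - 4 P + 456 r$)
$g = 5585$ ($g = 5600 - 15 = 5585$)
$q{\left(x,42 \right)} - g = \left(\left(-4\right) \frac{343}{3} + 456 \cdot 42\right) - 5585 = \left(- \frac{1372}{3} + 19152\right) - 5585 = \frac{56084}{3} - 5585 = \frac{39329}{3}$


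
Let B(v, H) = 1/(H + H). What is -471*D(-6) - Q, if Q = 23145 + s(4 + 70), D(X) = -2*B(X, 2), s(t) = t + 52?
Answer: -46071/2 ≈ -23036.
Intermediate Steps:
B(v, H) = 1/(2*H)
s(t) = 52 + t
D(X) = -½ (D(X) = -1/2 = -2*¼ = -½)
Q = 23271 (Q = 23145 + (52 + (4 + 70)) = 23145 + (52 + 74) = 23145 + 126 = 23271)
-471*D(-6) - Q = -471*(-½) - 1*23271 = 471/2 - 23271 = -46071/2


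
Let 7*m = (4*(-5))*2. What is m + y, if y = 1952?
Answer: 13624/7 ≈ 1946.3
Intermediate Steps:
m = -40/7 (m = ((4*(-5))*2)/7 = (-20*2)/7 = (⅐)*(-40) = -40/7 ≈ -5.7143)
m + y = -40/7 + 1952 = 13624/7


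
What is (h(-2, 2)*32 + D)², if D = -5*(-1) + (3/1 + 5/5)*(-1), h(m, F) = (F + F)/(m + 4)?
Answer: 4225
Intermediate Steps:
h(m, F) = 2*F/(4 + m) (h(m, F) = (2*F)/(4 + m) = 2*F/(4 + m))
D = 1 (D = 5 + (3*1 + 5*(⅕))*(-1) = 5 + (3 + 1)*(-1) = 5 + 4*(-1) = 5 - 4 = 1)
(h(-2, 2)*32 + D)² = ((2*2/(4 - 2))*32 + 1)² = ((2*2/2)*32 + 1)² = ((2*2*(½))*32 + 1)² = (2*32 + 1)² = (64 + 1)² = 65² = 4225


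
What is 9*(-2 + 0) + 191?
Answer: 173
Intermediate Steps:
9*(-2 + 0) + 191 = 9*(-2) + 191 = -18 + 191 = 173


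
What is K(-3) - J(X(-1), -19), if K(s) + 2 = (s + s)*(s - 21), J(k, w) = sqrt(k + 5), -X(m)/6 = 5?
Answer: 142 - 5*I ≈ 142.0 - 5.0*I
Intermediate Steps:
X(m) = -30 (X(m) = -6*5 = -30)
J(k, w) = sqrt(5 + k)
K(s) = -2 + 2*s*(-21 + s) (K(s) = -2 + (s + s)*(s - 21) = -2 + (2*s)*(-21 + s) = -2 + 2*s*(-21 + s))
K(-3) - J(X(-1), -19) = (-2 - 42*(-3) + 2*(-3)**2) - sqrt(5 - 30) = (-2 + 126 + 2*9) - sqrt(-25) = (-2 + 126 + 18) - 5*I = 142 - 5*I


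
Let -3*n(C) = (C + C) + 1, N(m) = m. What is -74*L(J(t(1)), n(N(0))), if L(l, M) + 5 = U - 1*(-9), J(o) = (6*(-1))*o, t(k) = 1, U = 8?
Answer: -888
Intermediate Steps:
n(C) = -⅓ - 2*C/3 (n(C) = -((C + C) + 1)/3 = -(2*C + 1)/3 = -(1 + 2*C)/3 = -⅓ - 2*C/3)
J(o) = -6*o
L(l, M) = 12 (L(l, M) = -5 + (8 - 1*(-9)) = -5 + (8 + 9) = -5 + 17 = 12)
-74*L(J(t(1)), n(N(0))) = -74*12 = -888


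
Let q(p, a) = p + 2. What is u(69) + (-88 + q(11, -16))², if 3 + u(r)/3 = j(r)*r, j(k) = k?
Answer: 19899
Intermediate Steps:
q(p, a) = 2 + p
u(r) = -9 + 3*r² (u(r) = -9 + 3*(r*r) = -9 + 3*r²)
u(69) + (-88 + q(11, -16))² = (-9 + 3*69²) + (-88 + (2 + 11))² = (-9 + 3*4761) + (-88 + 13)² = (-9 + 14283) + (-75)² = 14274 + 5625 = 19899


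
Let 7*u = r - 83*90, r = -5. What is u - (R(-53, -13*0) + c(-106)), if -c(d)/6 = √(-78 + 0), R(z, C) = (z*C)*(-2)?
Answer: -7475/7 + 6*I*√78 ≈ -1067.9 + 52.991*I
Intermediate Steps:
R(z, C) = -2*C*z (R(z, C) = (C*z)*(-2) = -2*C*z)
c(d) = -6*I*√78 (c(d) = -6*√(-78 + 0) = -6*I*√78)
u = -7475/7 (u = (-5 - 83*90)/7 = (-5 - 7470)/7 = (⅐)*(-7475) = -7475/7 ≈ -1067.9)
u - (R(-53, -13*0) + c(-106)) = -7475/7 - (-2*(-13*0)*(-53) - 6*I*√78) = -7475/7 - (-2*0*(-53) - 6*I*√78) = -7475/7 - (0 - 6*I*√78) = -7475/7 - (-6)*I*√78 = -7475/7 + 6*I*√78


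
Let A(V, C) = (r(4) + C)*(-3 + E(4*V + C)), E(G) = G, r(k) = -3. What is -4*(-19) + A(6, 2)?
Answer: 53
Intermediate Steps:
A(V, C) = (-3 + C)*(-3 + C + 4*V) (A(V, C) = (-3 + C)*(-3 + (4*V + C)) = (-3 + C)*(-3 + (C + 4*V)) = (-3 + C)*(-3 + C + 4*V))
-4*(-19) + A(6, 2) = -4*(-19) + (9 - 12*6 - 6*2 + 2*(2 + 4*6)) = 76 + (9 - 72 - 12 + 2*(2 + 24)) = 76 + (9 - 72 - 12 + 2*26) = 76 + (9 - 72 - 12 + 52) = 76 - 23 = 53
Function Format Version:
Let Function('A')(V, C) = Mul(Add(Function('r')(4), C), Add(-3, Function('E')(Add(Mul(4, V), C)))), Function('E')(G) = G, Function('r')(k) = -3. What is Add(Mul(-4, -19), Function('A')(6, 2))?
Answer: 53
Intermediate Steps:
Function('A')(V, C) = Mul(Add(-3, C), Add(-3, C, Mul(4, V))) (Function('A')(V, C) = Mul(Add(-3, C), Add(-3, Add(Mul(4, V), C))) = Mul(Add(-3, C), Add(-3, Add(C, Mul(4, V)))) = Mul(Add(-3, C), Add(-3, C, Mul(4, V))))
Add(Mul(-4, -19), Function('A')(6, 2)) = Add(Mul(-4, -19), Add(9, Mul(-12, 6), Mul(-6, 2), Mul(2, Add(2, Mul(4, 6))))) = Add(76, Add(9, -72, -12, Mul(2, Add(2, 24)))) = Add(76, Add(9, -72, -12, Mul(2, 26))) = Add(76, Add(9, -72, -12, 52)) = Add(76, -23) = 53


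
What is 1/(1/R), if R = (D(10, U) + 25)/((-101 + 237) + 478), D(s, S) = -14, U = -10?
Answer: 11/614 ≈ 0.017915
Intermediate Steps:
R = 11/614 (R = (-14 + 25)/((-101 + 237) + 478) = 11/(136 + 478) = 11/614 ≈ 0.017915)
1/(1/R) = 1/(1/(11/614)) = 1/(614/11) = 11/614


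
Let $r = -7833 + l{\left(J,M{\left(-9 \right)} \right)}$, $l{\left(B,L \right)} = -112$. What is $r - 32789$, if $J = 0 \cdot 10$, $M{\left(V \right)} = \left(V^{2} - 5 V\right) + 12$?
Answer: $-40734$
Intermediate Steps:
$M{\left(V \right)} = 12 + V^{2} - 5 V$
$J = 0$
$r = -7945$ ($r = -7833 - 112 = -7945$)
$r - 32789 = -7945 - 32789 = -40734$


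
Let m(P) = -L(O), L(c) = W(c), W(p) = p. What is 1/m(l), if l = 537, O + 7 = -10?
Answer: 1/17 ≈ 0.058824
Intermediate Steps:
O = -17 (O = -7 - 10 = -17)
L(c) = c
m(P) = 17 (m(P) = -1*(-17) = 17)
1/m(l) = 1/17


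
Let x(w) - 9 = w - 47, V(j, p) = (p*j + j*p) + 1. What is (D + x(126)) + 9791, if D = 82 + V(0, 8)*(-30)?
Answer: 9931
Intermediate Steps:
V(j, p) = 1 + 2*j*p (V(j, p) = (j*p + j*p) + 1 = 2*j*p + 1 = 1 + 2*j*p)
D = 52 (D = 82 + (1 + 2*0*8)*(-30) = 82 + (1 + 0)*(-30) = 82 + 1*(-30) = 82 - 30 = 52)
x(w) = -38 + w (x(w) = 9 + (w - 47) = 9 + (-47 + w) = -38 + w)
(D + x(126)) + 9791 = (52 + (-38 + 126)) + 9791 = (52 + 88) + 9791 = 140 + 9791 = 9931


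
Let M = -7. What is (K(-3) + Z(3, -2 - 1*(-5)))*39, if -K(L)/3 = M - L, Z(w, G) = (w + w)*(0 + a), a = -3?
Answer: -234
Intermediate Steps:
Z(w, G) = -6*w (Z(w, G) = (w + w)*(0 - 3) = (2*w)*(-3) = -6*w)
K(L) = 21 + 3*L (K(L) = -3*(-7 - L) = 21 + 3*L)
(K(-3) + Z(3, -2 - 1*(-5)))*39 = ((21 + 3*(-3)) - 6*3)*39 = ((21 - 9) - 18)*39 = (12 - 18)*39 = -6*39 = -234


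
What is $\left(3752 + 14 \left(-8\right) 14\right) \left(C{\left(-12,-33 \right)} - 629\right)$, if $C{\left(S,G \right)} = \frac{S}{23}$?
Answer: $- \frac{31622136}{23} \approx -1.3749 \cdot 10^{6}$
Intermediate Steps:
$C{\left(S,G \right)} = \frac{S}{23}$ ($C{\left(S,G \right)} = S \frac{1}{23} = \frac{S}{23}$)
$\left(3752 + 14 \left(-8\right) 14\right) \left(C{\left(-12,-33 \right)} - 629\right) = \left(3752 + 14 \left(-8\right) 14\right) \left(\frac{1}{23} \left(-12\right) - 629\right) = \left(3752 - 1568\right) \left(- \frac{12}{23} - 629\right) = \left(3752 - 1568\right) \left(- \frac{14479}{23}\right) = 2184 \left(- \frac{14479}{23}\right) = - \frac{31622136}{23}$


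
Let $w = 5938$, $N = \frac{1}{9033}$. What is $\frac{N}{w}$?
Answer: $\frac{1}{53637954} \approx 1.8644 \cdot 10^{-8}$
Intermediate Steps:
$N = \frac{1}{9033} \approx 0.00011071$
$\frac{N}{w} = \frac{1}{9033 \cdot 5938} = \frac{1}{9033} \cdot \frac{1}{5938} = \frac{1}{53637954}$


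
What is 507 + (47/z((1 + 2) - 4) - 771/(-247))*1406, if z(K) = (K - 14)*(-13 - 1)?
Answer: 7112258/1365 ≈ 5210.4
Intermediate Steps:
z(K) = 196 - 14*K (z(K) = (-14 + K)*(-14) = 196 - 14*K)
507 + (47/z((1 + 2) - 4) - 771/(-247))*1406 = 507 + (47/(196 - 14*((1 + 2) - 4)) - 771/(-247))*1406 = 507 + (47/(196 - 14*(3 - 4)) - 771*(-1/247))*1406 = 507 + (47/(196 - 14*(-1)) + 771/247)*1406 = 507 + (47/(196 + 14) + 771/247)*1406 = 507 + (47/210 + 771/247)*1406 = 507 + (173519/51870)*1406 = 507 + 6420203/1365 = 7112258/1365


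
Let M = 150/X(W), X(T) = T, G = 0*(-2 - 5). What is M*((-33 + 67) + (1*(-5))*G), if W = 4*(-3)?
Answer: -425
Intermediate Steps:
G = 0 (G = 0*(-7) = 0)
W = -12
M = -25/2 (M = 150/(-12) = 150*(-1/12) = -25/2 ≈ -12.500)
M*((-33 + 67) + (1*(-5))*G) = -25*((-33 + 67) + (1*(-5))*0)/2 = -25*(34 - 5*0)/2 = -25*(34 + 0)/2 = -25/2*34 = -425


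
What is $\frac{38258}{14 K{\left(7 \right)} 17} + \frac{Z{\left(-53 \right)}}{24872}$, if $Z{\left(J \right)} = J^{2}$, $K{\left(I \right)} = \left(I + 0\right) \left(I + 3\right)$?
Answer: $\frac{249587729}{103591880} \approx 2.4093$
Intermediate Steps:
$K{\left(I \right)} = I \left(3 + I\right)$
$\frac{38258}{14 K{\left(7 \right)} 17} + \frac{Z{\left(-53 \right)}}{24872} = \frac{38258}{14 \cdot 7 \left(3 + 7\right) 17} + \frac{\left(-53\right)^{2}}{24872} = \frac{38258}{14 \cdot 7 \cdot 10 \cdot 17} + 2809 \cdot \frac{1}{24872} = \frac{38258}{14 \cdot 70 \cdot 17} + \frac{2809}{24872} = \frac{38258}{980 \cdot 17} + \frac{2809}{24872} = \frac{38258}{16660} + \frac{2809}{24872} = 38258 \cdot \frac{1}{16660} + \frac{2809}{24872} = \frac{19129}{8330} + \frac{2809}{24872} = \frac{249587729}{103591880}$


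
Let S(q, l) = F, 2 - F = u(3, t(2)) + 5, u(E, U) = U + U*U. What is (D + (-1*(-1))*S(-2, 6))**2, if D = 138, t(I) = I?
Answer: 16641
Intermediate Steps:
u(E, U) = U + U**2
F = -9 (F = 2 - (2*(1 + 2) + 5) = 2 - (2*3 + 5) = 2 - (6 + 5) = 2 - 1*11 = 2 - 11 = -9)
S(q, l) = -9
(D + (-1*(-1))*S(-2, 6))**2 = (138 - 1*(-1)*(-9))**2 = (138 + 1*(-9))**2 = (138 - 9)**2 = 129**2 = 16641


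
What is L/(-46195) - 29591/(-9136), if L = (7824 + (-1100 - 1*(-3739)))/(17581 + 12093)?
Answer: 20281482012081/6261770684240 ≈ 3.2389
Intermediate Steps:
L = 10463/29674 (L = (7824 + (-1100 + 3739))/29674 = (7824 + 2639)*(1/29674) = 10463*(1/29674) = 10463/29674 ≈ 0.35260)
L/(-46195) - 29591/(-9136) = (10463/29674)/(-46195) - 29591/(-9136) = (10463/29674)*(-1/46195) - 29591*(-1/9136) = -10463/1370790430 + 29591/9136 = 20281482012081/6261770684240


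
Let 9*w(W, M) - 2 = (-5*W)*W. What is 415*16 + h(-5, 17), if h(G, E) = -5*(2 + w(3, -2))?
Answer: 59885/9 ≈ 6653.9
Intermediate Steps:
w(W, M) = 2/9 - 5*W**2/9 (w(W, M) = 2/9 + ((-5*W)*W)/9 = 2/9 + (-5*W**2)/9 = 2/9 - 5*W**2/9)
h(G, E) = 125/9 (h(G, E) = -5*(2 + (2/9 - 5/9*3**2)) = -5*(2 + (2/9 - 5/9*9)) = -5*(2 + (2/9 - 5)) = -5*(2 - 43/9) = -5*(-25/9) = 125/9)
415*16 + h(-5, 17) = 415*16 + 125/9 = 6640 + 125/9 = 59885/9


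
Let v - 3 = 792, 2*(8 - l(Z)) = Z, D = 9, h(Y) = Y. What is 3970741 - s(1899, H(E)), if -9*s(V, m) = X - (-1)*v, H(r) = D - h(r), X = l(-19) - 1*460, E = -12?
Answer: 23824681/6 ≈ 3.9708e+6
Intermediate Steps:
l(Z) = 8 - Z/2
v = 795 (v = 3 + 792 = 795)
X = -885/2 (X = (8 - ½*(-19)) - 1*460 = (8 + 19/2) - 460 = 35/2 - 460 = -885/2 ≈ -442.50)
H(r) = 9 - r
s(V, m) = -235/6 (s(V, m) = -(-885/2 - (-1)*795)/9 = -(-885/2 - 1*(-795))/9 = -(-885/2 + 795)/9 = -⅑*705/2 = -235/6)
3970741 - s(1899, H(E)) = 3970741 - 1*(-235/6) = 3970741 + 235/6 = 23824681/6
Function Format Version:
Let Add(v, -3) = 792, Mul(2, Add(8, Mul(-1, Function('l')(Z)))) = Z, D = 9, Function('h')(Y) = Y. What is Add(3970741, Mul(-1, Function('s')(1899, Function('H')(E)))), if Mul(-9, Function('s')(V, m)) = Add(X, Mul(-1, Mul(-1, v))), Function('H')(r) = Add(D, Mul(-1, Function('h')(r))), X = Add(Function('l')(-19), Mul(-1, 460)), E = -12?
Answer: Rational(23824681, 6) ≈ 3.9708e+6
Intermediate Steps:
Function('l')(Z) = Add(8, Mul(Rational(-1, 2), Z))
v = 795 (v = Add(3, 792) = 795)
X = Rational(-885, 2) (X = Add(Add(8, Mul(Rational(-1, 2), -19)), Mul(-1, 460)) = Add(Add(8, Rational(19, 2)), -460) = Add(Rational(35, 2), -460) = Rational(-885, 2) ≈ -442.50)
Function('H')(r) = Add(9, Mul(-1, r))
Function('s')(V, m) = Rational(-235, 6) (Function('s')(V, m) = Mul(Rational(-1, 9), Add(Rational(-885, 2), Mul(-1, Mul(-1, 795)))) = Mul(Rational(-1, 9), Add(Rational(-885, 2), Mul(-1, -795))) = Mul(Rational(-1, 9), Add(Rational(-885, 2), 795)) = Mul(Rational(-1, 9), Rational(705, 2)) = Rational(-235, 6))
Add(3970741, Mul(-1, Function('s')(1899, Function('H')(E)))) = Add(3970741, Mul(-1, Rational(-235, 6))) = Add(3970741, Rational(235, 6)) = Rational(23824681, 6)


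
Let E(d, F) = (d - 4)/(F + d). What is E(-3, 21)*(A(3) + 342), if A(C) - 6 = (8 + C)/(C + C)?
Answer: -14693/108 ≈ -136.05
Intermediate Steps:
A(C) = 6 + (8 + C)/(2*C) (A(C) = 6 + (8 + C)/(C + C) = 6 + (8 + C)/((2*C)) = 6 + (8 + C)*(1/(2*C)) = 6 + (8 + C)/(2*C))
E(d, F) = (-4 + d)/(F + d)
E(-3, 21)*(A(3) + 342) = ((-4 - 3)/(21 - 3))*((13/2 + 4/3) + 342) = (-7/18)*((13/2 + 4*(⅓)) + 342) = ((1/18)*(-7))*((13/2 + 4/3) + 342) = -7*(47/6 + 342)/18 = -7/18*2099/6 = -14693/108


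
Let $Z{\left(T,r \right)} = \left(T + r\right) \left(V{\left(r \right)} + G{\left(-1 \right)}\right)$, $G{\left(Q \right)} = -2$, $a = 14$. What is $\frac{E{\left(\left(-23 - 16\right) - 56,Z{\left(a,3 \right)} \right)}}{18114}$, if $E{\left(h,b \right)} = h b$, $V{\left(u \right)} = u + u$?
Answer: $- \frac{3230}{9057} \approx -0.35663$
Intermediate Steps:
$V{\left(u \right)} = 2 u$
$Z{\left(T,r \right)} = \left(-2 + 2 r\right) \left(T + r\right)$ ($Z{\left(T,r \right)} = \left(T + r\right) \left(2 r - 2\right) = \left(T + r\right) \left(-2 + 2 r\right) = \left(-2 + 2 r\right) \left(T + r\right)$)
$E{\left(h,b \right)} = b h$
$\frac{E{\left(\left(-23 - 16\right) - 56,Z{\left(a,3 \right)} \right)}}{18114} = \frac{\left(\left(-2\right) 14 - 6 + 2 \cdot 3^{2} + 2 \cdot 14 \cdot 3\right) \left(\left(-23 - 16\right) - 56\right)}{18114} = \left(-28 - 6 + 2 \cdot 9 + 84\right) \left(-39 - 56\right) \frac{1}{18114} = \left(-28 - 6 + 18 + 84\right) \left(-95\right) \frac{1}{18114} = 68 \left(-95\right) \frac{1}{18114} = \left(-6460\right) \frac{1}{18114} = - \frac{3230}{9057}$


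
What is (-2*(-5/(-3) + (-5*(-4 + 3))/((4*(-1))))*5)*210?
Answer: -875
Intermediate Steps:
(-2*(-5/(-3) + (-5*(-4 + 3))/((4*(-1))))*5)*210 = (-2*(-5*(-⅓) - 5*(-1)/(-4))*5)*210 = (-2*(5/3 + 5*(-¼))*5)*210 = (-2*(5/3 - 5/4)*5)*210 = (-2*5/12*5)*210 = -⅚*5*210 = -25/6*210 = -875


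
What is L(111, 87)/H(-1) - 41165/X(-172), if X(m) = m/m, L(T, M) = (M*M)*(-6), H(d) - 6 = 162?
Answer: -1160189/28 ≈ -41435.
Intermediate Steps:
H(d) = 168 (H(d) = 6 + 162 = 168)
L(T, M) = -6*M² (L(T, M) = M²*(-6) = -6*M²)
X(m) = 1
L(111, 87)/H(-1) - 41165/X(-172) = -6*87²/168 - 41165/1 = -6*7569*(1/168) - 41165*1 = -45414*1/168 - 41165 = -7569/28 - 41165 = -1160189/28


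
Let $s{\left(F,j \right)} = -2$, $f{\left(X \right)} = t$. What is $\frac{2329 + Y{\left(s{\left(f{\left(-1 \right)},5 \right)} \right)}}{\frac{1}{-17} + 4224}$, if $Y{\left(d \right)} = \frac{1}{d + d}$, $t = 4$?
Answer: $\frac{158355}{287228} \approx 0.55132$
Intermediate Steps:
$f{\left(X \right)} = 4$
$Y{\left(d \right)} = \frac{1}{2 d}$
$\frac{2329 + Y{\left(s{\left(f{\left(-1 \right)},5 \right)} \right)}}{\frac{1}{-17} + 4224} = \frac{2329 + \frac{1}{2 \left(-2\right)}}{\frac{1}{-17} + 4224} = \frac{2329 + \frac{1}{2} \left(- \frac{1}{2}\right)}{- \frac{1}{17} + 4224} = \frac{2329 - \frac{1}{4}}{\frac{71807}{17}} = \frac{9315}{4} \cdot \frac{17}{71807} = \frac{158355}{287228}$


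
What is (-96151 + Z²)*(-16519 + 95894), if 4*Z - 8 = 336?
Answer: -7044928125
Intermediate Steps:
Z = 86 (Z = 2 + (¼)*336 = 2 + 84 = 86)
(-96151 + Z²)*(-16519 + 95894) = (-96151 + 86²)*(-16519 + 95894) = (-96151 + 7396)*79375 = -88755*79375 = -7044928125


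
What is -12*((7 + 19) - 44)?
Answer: 216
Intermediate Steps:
-12*((7 + 19) - 44) = -12*(26 - 44) = -12*(-18) = 216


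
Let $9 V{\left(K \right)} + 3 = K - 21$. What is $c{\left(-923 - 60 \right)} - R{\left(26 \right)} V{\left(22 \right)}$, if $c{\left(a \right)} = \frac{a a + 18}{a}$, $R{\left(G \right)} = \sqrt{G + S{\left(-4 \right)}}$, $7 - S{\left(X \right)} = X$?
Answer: $- \frac{966307}{983} + \frac{2 \sqrt{37}}{9} \approx -981.67$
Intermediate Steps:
$S{\left(X \right)} = 7 - X$
$V{\left(K \right)} = - \frac{8}{3} + \frac{K}{9}$ ($V{\left(K \right)} = - \frac{1}{3} + \frac{K - 21}{9} = - \frac{1}{3} + \frac{-21 + K}{9} = - \frac{1}{3} + \left(- \frac{7}{3} + \frac{K}{9}\right) = - \frac{8}{3} + \frac{K}{9}$)
$R{\left(G \right)} = \sqrt{11 + G}$ ($R{\left(G \right)} = \sqrt{G + \left(7 - -4\right)} = \sqrt{G + \left(7 + 4\right)} = \sqrt{G + 11} = \sqrt{11 + G}$)
$c{\left(a \right)} = \frac{18 + a^{2}}{a}$ ($c{\left(a \right)} = \frac{a^{2} + 18}{a} = \frac{18 + a^{2}}{a}$)
$c{\left(-923 - 60 \right)} - R{\left(26 \right)} V{\left(22 \right)} = \left(\left(-923 - 60\right) + \frac{18}{-923 - 60}\right) - \sqrt{11 + 26} \left(- \frac{8}{3} + \frac{1}{9} \cdot 22\right) = \left(\left(-923 - 60\right) + \frac{18}{-923 - 60}\right) - \sqrt{37} \left(- \frac{8}{3} + \frac{22}{9}\right) = \left(-983 + \frac{18}{-983}\right) - \sqrt{37} \left(- \frac{2}{9}\right) = \left(-983 + 18 \left(- \frac{1}{983}\right)\right) - - \frac{2 \sqrt{37}}{9} = \left(-983 - \frac{18}{983}\right) + \frac{2 \sqrt{37}}{9} = - \frac{966307}{983} + \frac{2 \sqrt{37}}{9}$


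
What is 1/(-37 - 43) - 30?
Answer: -2401/80 ≈ -30.013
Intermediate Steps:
1/(-37 - 43) - 30 = 1/(-80) - 30 = -1/80*1 - 30 = -1/80 - 30 = -2401/80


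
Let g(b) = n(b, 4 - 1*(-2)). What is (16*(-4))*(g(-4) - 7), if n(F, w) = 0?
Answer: 448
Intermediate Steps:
g(b) = 0
(16*(-4))*(g(-4) - 7) = (16*(-4))*(0 - 7) = -64*(-7) = 448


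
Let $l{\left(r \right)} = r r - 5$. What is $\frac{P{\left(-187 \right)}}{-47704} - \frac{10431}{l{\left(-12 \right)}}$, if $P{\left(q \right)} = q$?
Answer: $- \frac{497574431}{6630856} \approx -75.039$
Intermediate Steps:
$l{\left(r \right)} = -5 + r^{2}$ ($l{\left(r \right)} = r^{2} - 5 = -5 + r^{2}$)
$\frac{P{\left(-187 \right)}}{-47704} - \frac{10431}{l{\left(-12 \right)}} = - \frac{187}{-47704} - \frac{10431}{-5 + \left(-12\right)^{2}} = \left(-187\right) \left(- \frac{1}{47704}\right) - \frac{10431}{-5 + 144} = \frac{187}{47704} - \frac{10431}{139} = - \frac{497574431}{6630856}$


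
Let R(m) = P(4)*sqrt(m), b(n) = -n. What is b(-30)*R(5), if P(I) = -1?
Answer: -30*sqrt(5) ≈ -67.082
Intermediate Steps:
R(m) = -sqrt(m)
b(-30)*R(5) = (-1*(-30))*(-sqrt(5)) = 30*(-sqrt(5)) = -30*sqrt(5)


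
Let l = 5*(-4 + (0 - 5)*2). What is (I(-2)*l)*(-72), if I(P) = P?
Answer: -10080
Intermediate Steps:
l = -70 (l = 5*(-4 - 5*2) = 5*(-4 - 10) = 5*(-14) = -70)
(I(-2)*l)*(-72) = -2*(-70)*(-72) = 140*(-72) = -10080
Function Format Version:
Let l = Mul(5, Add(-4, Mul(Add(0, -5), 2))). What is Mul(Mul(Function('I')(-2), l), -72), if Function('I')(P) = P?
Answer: -10080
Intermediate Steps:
l = -70 (l = Mul(5, Add(-4, Mul(-5, 2))) = Mul(5, Add(-4, -10)) = Mul(5, -14) = -70)
Mul(Mul(Function('I')(-2), l), -72) = Mul(Mul(-2, -70), -72) = Mul(140, -72) = -10080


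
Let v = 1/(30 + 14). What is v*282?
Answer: 141/22 ≈ 6.4091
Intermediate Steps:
v = 1/44 ≈ 0.022727
v*282 = (1/44)*282 = 141/22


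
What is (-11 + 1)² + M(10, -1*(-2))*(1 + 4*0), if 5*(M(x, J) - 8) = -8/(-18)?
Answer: 4864/45 ≈ 108.09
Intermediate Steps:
M(x, J) = 364/45 (M(x, J) = 8 + (-8/(-18))/5 = 8 + (-8*(-1/18))/5 = 8 + (⅕)*(4/9) = 8 + 4/45 = 364/45)
(-11 + 1)² + M(10, -1*(-2))*(1 + 4*0) = (-11 + 1)² + 364*(1 + 4*0)/45 = (-10)² + 364*(1 + 0)/45 = 100 + (364/45)*1 = 100 + 364/45 = 4864/45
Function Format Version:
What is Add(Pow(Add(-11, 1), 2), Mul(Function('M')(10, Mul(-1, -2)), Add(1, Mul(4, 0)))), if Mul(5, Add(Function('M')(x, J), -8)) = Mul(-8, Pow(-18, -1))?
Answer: Rational(4864, 45) ≈ 108.09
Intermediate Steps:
Function('M')(x, J) = Rational(364, 45) (Function('M')(x, J) = Add(8, Mul(Rational(1, 5), Mul(-8, Pow(-18, -1)))) = Add(8, Mul(Rational(1, 5), Mul(-8, Rational(-1, 18)))) = Add(8, Mul(Rational(1, 5), Rational(4, 9))) = Add(8, Rational(4, 45)) = Rational(364, 45))
Add(Pow(Add(-11, 1), 2), Mul(Function('M')(10, Mul(-1, -2)), Add(1, Mul(4, 0)))) = Add(Pow(Add(-11, 1), 2), Mul(Rational(364, 45), Add(1, Mul(4, 0)))) = Add(Pow(-10, 2), Mul(Rational(364, 45), Add(1, 0))) = Add(100, Mul(Rational(364, 45), 1)) = Add(100, Rational(364, 45)) = Rational(4864, 45)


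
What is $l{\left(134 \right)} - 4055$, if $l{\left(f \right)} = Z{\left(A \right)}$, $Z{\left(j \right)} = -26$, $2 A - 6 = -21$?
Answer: $-4081$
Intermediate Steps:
$A = - \frac{15}{2}$ ($A = 3 + \frac{1}{2} \left(-21\right) = 3 - \frac{21}{2} = - \frac{15}{2} \approx -7.5$)
$l{\left(f \right)} = -26$
$l{\left(134 \right)} - 4055 = -26 - 4055 = -4081$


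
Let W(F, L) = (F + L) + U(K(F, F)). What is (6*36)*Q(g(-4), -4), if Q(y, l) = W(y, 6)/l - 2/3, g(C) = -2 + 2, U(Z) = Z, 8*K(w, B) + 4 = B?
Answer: -441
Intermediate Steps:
K(w, B) = -½ + B/8
g(C) = 0
W(F, L) = -½ + L + 9*F/8 (W(F, L) = (F + L) + (-½ + F/8) = -½ + L + 9*F/8)
Q(y, l) = -⅔ + (11/2 + 9*y/8)/l (Q(y, l) = (-½ + 6 + 9*y/8)/l - 2/3 = (11/2 + 9*y/8)/l - 2*⅓ = (11/2 + 9*y/8)/l - ⅔ = -⅔ + (11/2 + 9*y/8)/l)
(6*36)*Q(g(-4), -4) = (6*36)*((1/24)*(132 - 16*(-4) + 27*0)/(-4)) = 216*((1/24)*(-¼)*(132 + 64 + 0)) = 216*((1/24)*(-¼)*196) = 216*(-49/24) = -441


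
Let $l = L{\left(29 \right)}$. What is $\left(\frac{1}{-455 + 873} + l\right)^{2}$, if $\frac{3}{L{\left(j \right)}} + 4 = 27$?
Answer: $\frac{1630729}{92428996} \approx 0.017643$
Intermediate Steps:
$L{\left(j \right)} = \frac{3}{23}$ ($L{\left(j \right)} = \frac{3}{-4 + 27} = \frac{3}{23}$)
$l = \frac{3}{23} \approx 0.13043$
$\left(\frac{1}{-455 + 873} + l\right)^{2} = \left(\frac{1}{-455 + 873} + \frac{3}{23}\right)^{2} = \left(\frac{1}{418} + \frac{3}{23}\right)^{2} = \left(\frac{1277}{9614}\right)^{2} = \frac{1630729}{92428996}$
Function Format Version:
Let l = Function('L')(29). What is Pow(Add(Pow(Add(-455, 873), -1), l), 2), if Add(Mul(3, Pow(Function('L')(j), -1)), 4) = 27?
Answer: Rational(1630729, 92428996) ≈ 0.017643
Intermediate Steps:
Function('L')(j) = Rational(3, 23) (Function('L')(j) = Mul(3, Pow(Add(-4, 27), -1)) = Mul(3, Pow(23, -1)) = Mul(3, Rational(1, 23)) = Rational(3, 23))
l = Rational(3, 23) ≈ 0.13043
Pow(Add(Pow(Add(-455, 873), -1), l), 2) = Pow(Add(Pow(Add(-455, 873), -1), Rational(3, 23)), 2) = Pow(Add(Pow(418, -1), Rational(3, 23)), 2) = Pow(Add(Rational(1, 418), Rational(3, 23)), 2) = Pow(Rational(1277, 9614), 2) = Rational(1630729, 92428996)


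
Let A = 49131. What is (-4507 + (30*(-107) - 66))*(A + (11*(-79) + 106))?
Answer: -376448144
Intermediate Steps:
(-4507 + (30*(-107) - 66))*(A + (11*(-79) + 106)) = (-4507 + (30*(-107) - 66))*(49131 + (11*(-79) + 106)) = (-4507 + (-3210 - 66))*(49131 + (-869 + 106)) = (-4507 - 3276)*(49131 - 763) = -7783*48368 = -376448144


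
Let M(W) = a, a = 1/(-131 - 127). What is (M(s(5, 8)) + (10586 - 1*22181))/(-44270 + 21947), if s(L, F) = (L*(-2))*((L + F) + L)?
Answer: 2991511/5759334 ≈ 0.51942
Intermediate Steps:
s(L, F) = -2*L*(F + 2*L) (s(L, F) = (-2*L)*((F + L) + L) = (-2*L)*(F + 2*L) = -2*L*(F + 2*L))
a = -1/258 (a = 1/(-258) = -1/258 ≈ -0.0038760)
M(W) = -1/258
(M(s(5, 8)) + (10586 - 1*22181))/(-44270 + 21947) = (-1/258 + (10586 - 1*22181))/(-44270 + 21947) = (-1/258 + (10586 - 22181))/(-22323) = (-1/258 - 11595)*(-1/22323) = -2991511/258*(-1/22323) = 2991511/5759334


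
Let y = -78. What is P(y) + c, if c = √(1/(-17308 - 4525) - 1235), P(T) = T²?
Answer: 6084 + 2*I*√147174921187/21833 ≈ 6084.0 + 35.143*I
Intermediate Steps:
c = 2*I*√147174921187/21833 (c = √(1/(-21833) - 1235) = √(-1/21833 - 1235) = √(-26963756/21833) = 2*I*√147174921187/21833 ≈ 35.143*I)
P(y) + c = (-78)² + 2*I*√147174921187/21833 = 6084 + 2*I*√147174921187/21833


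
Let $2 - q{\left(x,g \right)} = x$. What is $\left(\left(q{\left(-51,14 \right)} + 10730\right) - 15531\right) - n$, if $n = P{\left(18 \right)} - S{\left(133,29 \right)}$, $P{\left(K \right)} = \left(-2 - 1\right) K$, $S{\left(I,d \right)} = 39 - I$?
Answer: $-4788$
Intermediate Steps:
$q{\left(x,g \right)} = 2 - x$
$P{\left(K \right)} = - 3 K$
$n = 40$ ($n = \left(-3\right) 18 - \left(39 - 133\right) = -54 - \left(39 - 133\right) = -54 - -94 = -54 + 94 = 40$)
$\left(\left(q{\left(-51,14 \right)} + 10730\right) - 15531\right) - n = \left(\left(\left(2 - -51\right) + 10730\right) - 15531\right) - 40 = \left(\left(\left(2 + 51\right) + 10730\right) - 15531\right) - 40 = \left(\left(53 + 10730\right) - 15531\right) - 40 = \left(10783 - 15531\right) - 40 = -4748 - 40 = -4788$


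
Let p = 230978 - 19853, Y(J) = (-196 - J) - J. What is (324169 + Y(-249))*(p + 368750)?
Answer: 188152621125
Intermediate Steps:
Y(J) = -196 - 2*J
p = 211125
(324169 + Y(-249))*(p + 368750) = (324169 + (-196 - 2*(-249)))*(211125 + 368750) = (324169 + (-196 + 498))*579875 = (324169 + 302)*579875 = 324471*579875 = 188152621125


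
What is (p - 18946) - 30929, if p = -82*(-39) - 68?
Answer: -46745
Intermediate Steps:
p = 3130 (p = 3198 - 68 = 3130)
(p - 18946) - 30929 = (3130 - 18946) - 30929 = -15816 - 30929 = -46745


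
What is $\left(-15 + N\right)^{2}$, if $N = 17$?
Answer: $4$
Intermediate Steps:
$\left(-15 + N\right)^{2} = \left(-15 + 17\right)^{2} = 2^{2} = 4$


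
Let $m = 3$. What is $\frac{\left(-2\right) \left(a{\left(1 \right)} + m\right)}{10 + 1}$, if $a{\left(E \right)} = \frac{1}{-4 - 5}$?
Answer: $- \frac{52}{99} \approx -0.52525$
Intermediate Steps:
$a{\left(E \right)} = - \frac{1}{9}$ ($a{\left(E \right)} = \frac{1}{-9} = - \frac{1}{9}$)
$\frac{\left(-2\right) \left(a{\left(1 \right)} + m\right)}{10 + 1} = \frac{\left(-2\right) \left(- \frac{1}{9} + 3\right)}{10 + 1} = \frac{\left(-2\right) \frac{26}{9}}{11} = \left(- \frac{52}{9}\right) \frac{1}{11} = - \frac{52}{99}$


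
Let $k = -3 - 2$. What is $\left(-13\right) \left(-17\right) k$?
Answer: $-1105$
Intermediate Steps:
$k = -5$ ($k = -3 - 2 = -5$)
$\left(-13\right) \left(-17\right) k = \left(-13\right) \left(-17\right) \left(-5\right) = 221 \left(-5\right) = -1105$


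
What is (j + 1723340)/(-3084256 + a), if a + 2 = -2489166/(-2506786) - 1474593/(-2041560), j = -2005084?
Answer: 240316081724403840/2630744169824227037 ≈ 0.091349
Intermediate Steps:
a = -242872870877/852959004360 (a = -2 + (-2489166/(-2506786) - 1474593/(-2041560)) = -2 + (-2489166*(-1/2506786) - 1474593*(-1/2041560)) = -2 + (1244583/1253393 + 491531/680520) = -2 + 1463045137843/852959004360 = -242872870877/852959004360 ≈ -0.28474)
(j + 1723340)/(-3084256 + a) = (-2005084 + 1723340)/(-3084256 - 242872870877/852959004360) = -281744/(-2630744169824227037/852959004360) = -281744*(-852959004360/2630744169824227037) = 240316081724403840/2630744169824227037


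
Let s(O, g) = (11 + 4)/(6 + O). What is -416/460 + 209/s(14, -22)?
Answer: 95828/345 ≈ 277.76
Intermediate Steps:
s(O, g) = 15/(6 + O)
-416/460 + 209/s(14, -22) = -416/460 + 209/((15/(6 + 14))) = -416*1/460 + 209/((15/20)) = -104/115 + 209/((15*(1/20))) = -104/115 + 209/(¾) = -104/115 + 209*(4/3) = -104/115 + 836/3 = 95828/345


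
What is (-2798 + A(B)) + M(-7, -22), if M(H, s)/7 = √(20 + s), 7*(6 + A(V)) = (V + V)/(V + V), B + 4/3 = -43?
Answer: -19627/7 + 7*I*√2 ≈ -2803.9 + 9.8995*I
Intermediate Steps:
B = -133/3 (B = -4/3 - 43 = -133/3 ≈ -44.333)
A(V) = -41/7 (A(V) = -6 + ((V + V)/(V + V))/7 = -6 + ((2*V)/((2*V)))/7 = -6 + ((2*V)*(1/(2*V)))/7 = -6 + (⅐)*1 = -6 + ⅐ = -41/7)
M(H, s) = 7*√(20 + s)
(-2798 + A(B)) + M(-7, -22) = (-2798 - 41/7) + 7*√(20 - 22) = -19627/7 + 7*√(-2) = -19627/7 + 7*(I*√2) = -19627/7 + 7*I*√2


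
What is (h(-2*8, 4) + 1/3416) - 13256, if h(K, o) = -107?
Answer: -45648007/3416 ≈ -13363.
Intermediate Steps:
(h(-2*8, 4) + 1/3416) - 13256 = (-107 + 1/3416) - 13256 = -365511/3416 - 13256 = -45648007/3416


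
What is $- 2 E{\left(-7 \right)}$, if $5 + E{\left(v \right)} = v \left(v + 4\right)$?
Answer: $-32$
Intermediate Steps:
$E{\left(v \right)} = -5 + v \left(4 + v\right)$ ($E{\left(v \right)} = -5 + v \left(v + 4\right) = -5 + v \left(4 + v\right)$)
$- 2 E{\left(-7 \right)} = - 2 \left(-5 + \left(-7\right)^{2} + 4 \left(-7\right)\right) = - 2 \left(-5 + 49 - 28\right) = \left(-2\right) 16 = -32$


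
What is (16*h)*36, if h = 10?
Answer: 5760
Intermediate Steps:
(16*h)*36 = (16*10)*36 = 160*36 = 5760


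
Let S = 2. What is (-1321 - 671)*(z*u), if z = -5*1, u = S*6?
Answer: 119520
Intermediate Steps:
u = 12 (u = 2*6 = 12)
z = -5
(-1321 - 671)*(z*u) = (-1321 - 671)*(-5*12) = -1992*(-60) = 119520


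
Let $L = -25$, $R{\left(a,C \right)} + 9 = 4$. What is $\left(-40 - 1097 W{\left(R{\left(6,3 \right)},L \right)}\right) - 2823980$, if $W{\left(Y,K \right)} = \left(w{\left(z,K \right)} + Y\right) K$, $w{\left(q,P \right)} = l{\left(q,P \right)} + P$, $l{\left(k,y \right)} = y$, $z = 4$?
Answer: $-4332395$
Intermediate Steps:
$R{\left(a,C \right)} = -5$ ($R{\left(a,C \right)} = -9 + 4 = -5$)
$w{\left(q,P \right)} = 2 P$ ($w{\left(q,P \right)} = P + P = 2 P$)
$W{\left(Y,K \right)} = K \left(Y + 2 K\right)$ ($W{\left(Y,K \right)} = \left(2 K + Y\right) K = \left(Y + 2 K\right) K = K \left(Y + 2 K\right)$)
$\left(-40 - 1097 W{\left(R{\left(6,3 \right)},L \right)}\right) - 2823980 = \left(-40 - 1097 \left(- 25 \left(-5 + 2 \left(-25\right)\right)\right)\right) - 2823980 = \left(-40 - 1097 \left(- 25 \left(-5 - 50\right)\right)\right) - 2823980 = \left(-40 - 1097 \left(\left(-25\right) \left(-55\right)\right)\right) - 2823980 = \left(-40 - 1508375\right) - 2823980 = -1508415 - 2823980 = -4332395$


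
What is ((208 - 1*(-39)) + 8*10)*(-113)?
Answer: -36951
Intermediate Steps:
((208 - 1*(-39)) + 8*10)*(-113) = ((208 + 39) + 80)*(-113) = (247 + 80)*(-113) = 327*(-113) = -36951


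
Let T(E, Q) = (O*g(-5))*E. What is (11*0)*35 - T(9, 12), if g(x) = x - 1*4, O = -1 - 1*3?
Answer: -324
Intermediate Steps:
O = -4 (O = -1 - 3 = -4)
g(x) = -4 + x (g(x) = x - 4 = -4 + x)
T(E, Q) = 36*E (T(E, Q) = (-4*(-4 - 5))*E = (-4*(-9))*E = 36*E)
(11*0)*35 - T(9, 12) = (11*0)*35 - 36*9 = 0*35 - 1*324 = 0 - 324 = -324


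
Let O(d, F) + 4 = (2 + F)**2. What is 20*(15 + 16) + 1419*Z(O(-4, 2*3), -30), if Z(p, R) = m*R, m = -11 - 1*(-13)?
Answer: -84520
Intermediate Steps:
m = 2 (m = -11 + 13 = 2)
O(d, F) = -4 + (2 + F)**2
Z(p, R) = 2*R
20*(15 + 16) + 1419*Z(O(-4, 2*3), -30) = 20*(15 + 16) + 1419*(2*(-30)) = 20*31 + 1419*(-60) = 620 - 85140 = -84520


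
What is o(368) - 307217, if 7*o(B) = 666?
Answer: -2149853/7 ≈ -3.0712e+5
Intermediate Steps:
o(B) = 666/7 (o(B) = (⅐)*666 = 666/7)
o(368) - 307217 = 666/7 - 307217 = -2149853/7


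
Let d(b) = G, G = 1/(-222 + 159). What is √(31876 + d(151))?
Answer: √14057309/21 ≈ 178.54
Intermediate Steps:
G = -1/63 (G = 1/(-63) = -1/63 ≈ -0.015873)
d(b) = -1/63
√(31876 + d(151)) = √(31876 - 1/63) = √(2008187/63) = √14057309/21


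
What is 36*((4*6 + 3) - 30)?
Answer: -108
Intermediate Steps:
36*((4*6 + 3) - 30) = 36*((24 + 3) - 30) = 36*(27 - 30) = 36*(-3) = -108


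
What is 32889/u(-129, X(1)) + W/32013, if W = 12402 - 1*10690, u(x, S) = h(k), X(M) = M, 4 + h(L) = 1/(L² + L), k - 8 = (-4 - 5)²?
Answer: -8433478360802/1025664507 ≈ -8222.5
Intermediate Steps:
k = 89 (k = 8 + (-4 - 5)² = 8 + (-9)² = 8 + 81 = 89)
h(L) = -4 + 1/(L + L²) (h(L) = -4 + 1/(L² + L) = -4 + 1/(L + L²))
u(x, S) = -32039/8010 (u(x, S) = (1 - 4*89 - 4*89²)/(89*(1 + 89)) = (1/89)*(1 - 356 - 4*7921)/90 = (1/89)*(1/90)*(1 - 356 - 31684) = (1/89)*(1/90)*(-32039) = -32039/8010)
W = 1712 (W = 12402 - 10690 = 1712)
32889/u(-129, X(1)) + W/32013 = 32889/(-32039/8010) + 1712/32013 = 32889*(-8010/32039) + 1712*(1/32013) = -263440890/32039 + 1712/32013 = -8433478360802/1025664507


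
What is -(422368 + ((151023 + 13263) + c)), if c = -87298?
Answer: -499356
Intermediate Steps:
-(422368 + ((151023 + 13263) + c)) = -(422368 + ((151023 + 13263) - 87298)) = -(422368 + (164286 - 87298)) = -(422368 + 76988) = -1*499356 = -499356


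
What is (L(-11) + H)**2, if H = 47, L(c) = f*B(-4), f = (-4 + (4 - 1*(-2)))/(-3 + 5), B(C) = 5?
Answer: 2704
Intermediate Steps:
f = 1 (f = (-4 + (4 + 2))/2 = (-4 + 6)*(1/2) = 2*(1/2) = 1)
L(c) = 5 (L(c) = 1*5 = 5)
(L(-11) + H)**2 = (5 + 47)**2 = 52**2 = 2704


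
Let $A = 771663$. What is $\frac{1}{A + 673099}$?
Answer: $\frac{1}{1444762} \approx 6.9216 \cdot 10^{-7}$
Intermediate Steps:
$\frac{1}{A + 673099} = \frac{1}{771663 + 673099} = \frac{1}{1444762}$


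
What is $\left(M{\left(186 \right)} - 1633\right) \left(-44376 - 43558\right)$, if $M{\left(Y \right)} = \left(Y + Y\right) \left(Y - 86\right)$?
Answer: $-3127548578$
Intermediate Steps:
$M{\left(Y \right)} = 2 Y \left(-86 + Y\right)$
$\left(M{\left(186 \right)} - 1633\right) \left(-44376 - 43558\right) = \left(2 \cdot 186 \left(-86 + 186\right) - 1633\right) \left(-44376 - 43558\right) = \left(2 \cdot 186 \cdot 100 + \left(-16534 + 14901\right)\right) \left(-87934\right) = \left(37200 - 1633\right) \left(-87934\right) = 35567 \left(-87934\right) = -3127548578$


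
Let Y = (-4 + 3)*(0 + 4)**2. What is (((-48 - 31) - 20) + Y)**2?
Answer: 13225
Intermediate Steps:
Y = -16 (Y = -1*4**2 = -1*16 = -16)
(((-48 - 31) - 20) + Y)**2 = (((-48 - 31) - 20) - 16)**2 = ((-79 - 20) - 16)**2 = (-99 - 16)**2 = (-115)**2 = 13225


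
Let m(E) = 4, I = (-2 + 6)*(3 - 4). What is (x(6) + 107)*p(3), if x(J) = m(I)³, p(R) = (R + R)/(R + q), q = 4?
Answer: 1026/7 ≈ 146.57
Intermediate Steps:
p(R) = 2*R/(4 + R) (p(R) = (R + R)/(R + 4) = (2*R)/(4 + R) = 2*R/(4 + R))
I = -4 (I = 4*(-1) = -4)
x(J) = 64 (x(J) = 4³ = 64)
(x(6) + 107)*p(3) = (64 + 107)*(2*3/(4 + 3)) = 171*(2*3/7) = 171*(2*3*(⅐)) = 171*(6/7) = 1026/7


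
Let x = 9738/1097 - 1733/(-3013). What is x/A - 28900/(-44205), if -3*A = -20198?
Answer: 386699467975325/590222168895198 ≈ 0.65518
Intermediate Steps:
x = 31241695/3305261 (x = 9738*(1/1097) - 1733*(-1/3013) = 9738/1097 + 1733/3013 = 31241695/3305261 ≈ 9.4521)
A = 20198/3 (A = -⅓*(-20198) = 20198/3 ≈ 6732.7)
x/A - 28900/(-44205) = 31241695/(3305261*(20198/3)) - 28900/(-44205) = (31241695/3305261)*(3/20198) - 28900*(-1/44205) = 93725085/66759661678 + 5780/8841 = 386699467975325/590222168895198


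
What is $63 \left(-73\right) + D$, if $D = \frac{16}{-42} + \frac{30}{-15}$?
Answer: $- \frac{96629}{21} \approx -4601.4$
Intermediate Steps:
$D = - \frac{50}{21}$ ($D = 16 \left(- \frac{1}{42}\right) + 30 \left(- \frac{1}{15}\right) = - \frac{8}{21} - 2 = - \frac{50}{21} \approx -2.381$)
$63 \left(-73\right) + D = 63 \left(-73\right) - \frac{50}{21} = -4599 - \frac{50}{21} = - \frac{96629}{21}$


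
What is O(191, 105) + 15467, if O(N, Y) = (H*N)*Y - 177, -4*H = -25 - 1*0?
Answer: 562535/4 ≈ 1.4063e+5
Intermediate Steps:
H = 25/4 (H = -(-25 - 1*0)/4 = -(-25 + 0)/4 = -¼*(-25) = 25/4 ≈ 6.2500)
O(N, Y) = -177 + 25*N*Y/4 (O(N, Y) = (25*N/4)*Y - 177 = 25*N*Y/4 - 177 = -177 + 25*N*Y/4)
O(191, 105) + 15467 = (-177 + (25/4)*191*105) + 15467 = (-177 + 501375/4) + 15467 = 500667/4 + 15467 = 562535/4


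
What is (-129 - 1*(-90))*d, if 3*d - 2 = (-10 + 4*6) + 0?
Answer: -208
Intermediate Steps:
d = 16/3 (d = 2/3 + ((-10 + 4*6) + 0)/3 = 2/3 + ((-10 + 24) + 0)/3 = 2/3 + (14 + 0)/3 = 2/3 + (1/3)*14 = 2/3 + 14/3 = 16/3 ≈ 5.3333)
(-129 - 1*(-90))*d = (-129 - 1*(-90))*(16/3) = (-129 + 90)*(16/3) = -39*16/3 = -208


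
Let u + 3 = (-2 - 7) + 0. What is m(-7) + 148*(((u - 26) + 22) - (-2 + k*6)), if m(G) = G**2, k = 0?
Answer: -2023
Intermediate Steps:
u = -12 (u = -3 + ((-2 - 7) + 0) = -3 + (-9 + 0) = -3 - 9 = -12)
m(-7) + 148*(((u - 26) + 22) - (-2 + k*6)) = (-7)**2 + 148*(((-12 - 26) + 22) - (-2 + 0*6)) = 49 + 148*((-38 + 22) - (-2 + 0)) = 49 + 148*(-16 - 1*(-2)) = 49 + 148*(-16 + 2) = 49 + 148*(-14) = 49 - 2072 = -2023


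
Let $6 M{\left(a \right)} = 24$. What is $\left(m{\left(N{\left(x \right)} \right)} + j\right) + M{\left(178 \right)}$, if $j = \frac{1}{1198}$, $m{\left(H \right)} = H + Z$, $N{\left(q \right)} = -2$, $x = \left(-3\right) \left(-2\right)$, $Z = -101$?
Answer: $- \frac{118601}{1198} \approx -98.999$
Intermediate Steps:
$M{\left(a \right)} = 4$ ($M{\left(a \right)} = \frac{1}{6} \cdot 24 = 4$)
$x = 6$
$m{\left(H \right)} = -101 + H$ ($m{\left(H \right)} = H - 101 = -101 + H$)
$j = \frac{1}{1198} \approx 0.00083472$
$\left(m{\left(N{\left(x \right)} \right)} + j\right) + M{\left(178 \right)} = \left(\left(-101 - 2\right) + \frac{1}{1198}\right) + 4 = \left(-103 + \frac{1}{1198}\right) + 4 = - \frac{123393}{1198} + 4 = - \frac{118601}{1198}$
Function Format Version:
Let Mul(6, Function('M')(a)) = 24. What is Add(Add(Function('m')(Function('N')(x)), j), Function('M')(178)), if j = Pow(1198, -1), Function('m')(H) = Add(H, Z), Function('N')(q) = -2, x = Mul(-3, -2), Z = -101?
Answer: Rational(-118601, 1198) ≈ -98.999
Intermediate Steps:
Function('M')(a) = 4 (Function('M')(a) = Mul(Rational(1, 6), 24) = 4)
x = 6
Function('m')(H) = Add(-101, H) (Function('m')(H) = Add(H, -101) = Add(-101, H))
j = Rational(1, 1198) ≈ 0.00083472
Add(Add(Function('m')(Function('N')(x)), j), Function('M')(178)) = Add(Add(Add(-101, -2), Rational(1, 1198)), 4) = Add(Add(-103, Rational(1, 1198)), 4) = Add(Rational(-123393, 1198), 4) = Rational(-118601, 1198)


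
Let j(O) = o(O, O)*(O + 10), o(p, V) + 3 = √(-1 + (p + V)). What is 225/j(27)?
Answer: 675/1628 + 225*√53/1628 ≈ 1.4208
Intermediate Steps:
o(p, V) = -3 + √(-1 + V + p) (o(p, V) = -3 + √(-1 + (p + V)) = -3 + √(-1 + (V + p)) = -3 + √(-1 + V + p))
j(O) = (-3 + √(-1 + 2*O))*(10 + O) (j(O) = (-3 + √(-1 + O + O))*(O + 10) = (-3 + √(-1 + 2*O))*(10 + O))
225/j(27) = 225/(((-3 + √(-1 + 2*27))*(10 + 27))) = 225/(((-3 + √(-1 + 54))*37)) = 225/(((-3 + √53)*37)) = 225/(-111 + 37*√53)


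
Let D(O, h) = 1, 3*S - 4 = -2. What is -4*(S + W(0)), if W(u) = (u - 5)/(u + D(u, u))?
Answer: 52/3 ≈ 17.333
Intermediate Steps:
S = 2/3 (S = 4/3 + (1/3)*(-2) = 4/3 - 2/3 = 2/3 ≈ 0.66667)
W(u) = (-5 + u)/(1 + u) (W(u) = (u - 5)/(u + 1) = (-5 + u)/(1 + u))
-4*(S + W(0)) = -4*(2/3 + (-5 + 0)/(1 + 0)) = -4*(2/3 - 5/1) = -4*(2/3 + 1*(-5)) = -4*(2/3 - 5) = -4*(-13/3) = 52/3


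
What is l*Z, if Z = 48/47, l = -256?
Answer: -12288/47 ≈ -261.45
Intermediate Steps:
Z = 48/47 (Z = 48*(1/47) = 48/47 ≈ 1.0213)
l*Z = -256*48/47 = -12288/47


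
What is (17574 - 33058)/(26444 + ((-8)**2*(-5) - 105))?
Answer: -316/531 ≈ -0.59510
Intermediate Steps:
(17574 - 33058)/(26444 + ((-8)**2*(-5) - 105)) = -15484/(26444 + (64*(-5) - 105)) = -15484/(26444 + (-320 - 105)) = -15484/(26444 - 425) = -15484/26019 = -15484*1/26019 = -316/531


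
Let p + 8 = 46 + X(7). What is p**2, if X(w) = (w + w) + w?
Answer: 3481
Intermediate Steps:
X(w) = 3*w (X(w) = 2*w + w = 3*w)
p = 59 (p = -8 + (46 + 3*7) = -8 + (46 + 21) = -8 + 67 = 59)
p**2 = 59**2 = 3481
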